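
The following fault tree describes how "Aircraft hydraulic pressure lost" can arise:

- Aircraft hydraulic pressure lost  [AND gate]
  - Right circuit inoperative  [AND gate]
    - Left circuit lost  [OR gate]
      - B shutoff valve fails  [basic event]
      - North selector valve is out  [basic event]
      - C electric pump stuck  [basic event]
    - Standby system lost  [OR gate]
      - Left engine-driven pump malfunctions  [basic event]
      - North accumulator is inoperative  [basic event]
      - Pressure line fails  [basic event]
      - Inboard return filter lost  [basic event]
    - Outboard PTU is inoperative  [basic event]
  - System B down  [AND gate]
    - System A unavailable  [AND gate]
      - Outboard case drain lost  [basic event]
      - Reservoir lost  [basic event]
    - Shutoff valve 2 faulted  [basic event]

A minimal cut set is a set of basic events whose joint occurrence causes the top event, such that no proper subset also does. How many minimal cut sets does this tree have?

Left circuit lost [OR]: union of children's cut sets → 3 cut set(s).
Standby system lost [OR]: union of children's cut sets → 4 cut set(s).
Right circuit inoperative [AND]: one cut set from each child combined → 3 × 4 × 1 = 12 cut set(s).
System A unavailable [AND]: one cut set from each child combined → 1 × 1 = 1 cut set(s).
System B down [AND]: one cut set from each child combined → 1 × 1 = 1 cut set(s).
Aircraft hydraulic pressure lost [AND]: one cut set from each child combined → 12 × 1 = 12 cut set(s).

12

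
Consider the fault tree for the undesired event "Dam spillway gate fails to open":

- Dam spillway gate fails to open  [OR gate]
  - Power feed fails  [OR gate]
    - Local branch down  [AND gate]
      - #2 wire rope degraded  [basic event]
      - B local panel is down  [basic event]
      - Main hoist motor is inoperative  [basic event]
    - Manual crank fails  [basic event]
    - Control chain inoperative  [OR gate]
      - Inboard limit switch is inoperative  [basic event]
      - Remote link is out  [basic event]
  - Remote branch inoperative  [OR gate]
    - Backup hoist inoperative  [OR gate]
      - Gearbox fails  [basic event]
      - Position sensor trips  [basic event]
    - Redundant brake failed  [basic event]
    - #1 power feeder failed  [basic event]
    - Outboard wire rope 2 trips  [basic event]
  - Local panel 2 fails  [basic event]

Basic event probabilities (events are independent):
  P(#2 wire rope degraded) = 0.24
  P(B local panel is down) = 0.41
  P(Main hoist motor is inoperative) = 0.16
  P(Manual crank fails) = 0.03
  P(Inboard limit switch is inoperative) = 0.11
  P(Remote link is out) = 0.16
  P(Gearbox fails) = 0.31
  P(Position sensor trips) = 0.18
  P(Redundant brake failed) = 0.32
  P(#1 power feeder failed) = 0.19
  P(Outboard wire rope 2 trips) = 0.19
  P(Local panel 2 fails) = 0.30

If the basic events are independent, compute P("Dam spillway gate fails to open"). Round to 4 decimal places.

0.8739

P(Local branch down) [AND] = 0.24 × 0.41 × 0.16 = 0.015744
P(Control chain inoperative) [OR] = 1 − (1−0.11) × (1−0.16) = 0.252400
P(Power feed fails) [OR] = 1 − (1−0.015744) × (1−0.03) × (1−0.252400) = 0.286245
P(Backup hoist inoperative) [OR] = 1 − (1−0.31) × (1−0.18) = 0.434200
P(Remote branch inoperative) [OR] = 1 − (1−0.434200) × (1−0.32) × (1−0.19) × (1−0.19) = 0.747569
P(Dam spillway gate fails to open) [OR] = 1 − (1−0.286245) × (1−0.747569) × (1−0.30) = 0.873878
Rounded to 4 decimal places: P(Dam spillway gate fails to open) ≈ 0.8739.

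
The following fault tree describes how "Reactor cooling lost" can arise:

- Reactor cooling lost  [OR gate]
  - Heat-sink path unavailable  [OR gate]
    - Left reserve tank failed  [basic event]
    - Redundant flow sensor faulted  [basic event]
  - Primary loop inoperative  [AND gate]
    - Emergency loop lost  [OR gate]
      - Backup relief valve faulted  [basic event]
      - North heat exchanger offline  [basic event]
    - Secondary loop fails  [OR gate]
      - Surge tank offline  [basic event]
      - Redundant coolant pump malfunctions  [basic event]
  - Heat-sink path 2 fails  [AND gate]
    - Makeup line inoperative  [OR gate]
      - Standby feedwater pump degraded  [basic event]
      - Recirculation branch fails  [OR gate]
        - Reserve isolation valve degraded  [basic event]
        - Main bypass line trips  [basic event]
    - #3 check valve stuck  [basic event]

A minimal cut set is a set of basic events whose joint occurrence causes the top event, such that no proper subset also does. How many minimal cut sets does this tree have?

Heat-sink path unavailable [OR]: union of children's cut sets → 2 cut set(s).
Emergency loop lost [OR]: union of children's cut sets → 2 cut set(s).
Secondary loop fails [OR]: union of children's cut sets → 2 cut set(s).
Primary loop inoperative [AND]: one cut set from each child combined → 2 × 2 = 4 cut set(s).
Recirculation branch fails [OR]: union of children's cut sets → 2 cut set(s).
Makeup line inoperative [OR]: union of children's cut sets → 3 cut set(s).
Heat-sink path 2 fails [AND]: one cut set from each child combined → 3 × 1 = 3 cut set(s).
Reactor cooling lost [OR]: union of children's cut sets → 9 cut set(s).
Minimal cut sets: {Left reserve tank failed}; {Redundant flow sensor faulted}; {Backup relief valve faulted, Surge tank offline}; {Backup relief valve faulted, Redundant coolant pump malfunctions}; {North heat exchanger offline, Surge tank offline}; {North heat exchanger offline, Redundant coolant pump malfunctions}; {#3 check valve stuck, Standby feedwater pump degraded}; {#3 check valve stuck, Reserve isolation valve degraded}; {#3 check valve stuck, Main bypass line trips}.

9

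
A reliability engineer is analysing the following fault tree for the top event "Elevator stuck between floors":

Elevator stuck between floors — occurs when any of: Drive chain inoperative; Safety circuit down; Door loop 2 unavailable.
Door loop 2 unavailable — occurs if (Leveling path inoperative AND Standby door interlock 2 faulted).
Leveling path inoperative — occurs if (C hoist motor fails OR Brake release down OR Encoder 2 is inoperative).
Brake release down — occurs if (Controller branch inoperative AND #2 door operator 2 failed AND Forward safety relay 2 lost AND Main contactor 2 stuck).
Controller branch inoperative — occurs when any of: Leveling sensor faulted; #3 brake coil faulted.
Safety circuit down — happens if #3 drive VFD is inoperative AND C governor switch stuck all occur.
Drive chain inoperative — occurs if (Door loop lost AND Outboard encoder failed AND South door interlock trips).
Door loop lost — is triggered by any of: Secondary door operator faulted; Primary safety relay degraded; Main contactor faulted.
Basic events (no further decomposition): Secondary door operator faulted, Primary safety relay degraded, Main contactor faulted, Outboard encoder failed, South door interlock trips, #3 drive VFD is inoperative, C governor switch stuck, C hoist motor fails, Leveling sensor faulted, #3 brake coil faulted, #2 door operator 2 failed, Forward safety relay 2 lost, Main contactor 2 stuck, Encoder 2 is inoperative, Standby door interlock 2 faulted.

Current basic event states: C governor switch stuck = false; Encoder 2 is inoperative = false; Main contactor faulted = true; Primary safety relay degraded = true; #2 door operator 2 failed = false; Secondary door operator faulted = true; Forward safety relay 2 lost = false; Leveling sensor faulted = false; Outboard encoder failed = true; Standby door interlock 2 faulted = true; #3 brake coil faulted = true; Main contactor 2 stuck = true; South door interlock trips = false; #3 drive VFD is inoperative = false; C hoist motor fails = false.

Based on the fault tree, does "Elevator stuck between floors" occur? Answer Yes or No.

No

Door loop lost [OR]: Secondary door operator faulted=occurs, Primary safety relay degraded=occurs, Main contactor faulted=occurs → at least one input occurs → occurs.
Drive chain inoperative [AND]: Door loop lost=occurs, Outboard encoder failed=occurs, South door interlock trips=not → not all inputs occur → does not occur.
Safety circuit down [AND]: #3 drive VFD is inoperative=not, C governor switch stuck=not → not all inputs occur → does not occur.
Controller branch inoperative [OR]: Leveling sensor faulted=not, #3 brake coil faulted=occurs → at least one input occurs → occurs.
Brake release down [AND]: Controller branch inoperative=occurs, #2 door operator 2 failed=not, Forward safety relay 2 lost=not, Main contactor 2 stuck=occurs → not all inputs occur → does not occur.
Leveling path inoperative [OR]: C hoist motor fails=not, Brake release down=not, Encoder 2 is inoperative=not → no input occurs → does not occur.
Door loop 2 unavailable [AND]: Leveling path inoperative=not, Standby door interlock 2 faulted=occurs → not all inputs occur → does not occur.
Elevator stuck between floors [OR]: Drive chain inoperative=not, Safety circuit down=not, Door loop 2 unavailable=not → no input occurs → does not occur.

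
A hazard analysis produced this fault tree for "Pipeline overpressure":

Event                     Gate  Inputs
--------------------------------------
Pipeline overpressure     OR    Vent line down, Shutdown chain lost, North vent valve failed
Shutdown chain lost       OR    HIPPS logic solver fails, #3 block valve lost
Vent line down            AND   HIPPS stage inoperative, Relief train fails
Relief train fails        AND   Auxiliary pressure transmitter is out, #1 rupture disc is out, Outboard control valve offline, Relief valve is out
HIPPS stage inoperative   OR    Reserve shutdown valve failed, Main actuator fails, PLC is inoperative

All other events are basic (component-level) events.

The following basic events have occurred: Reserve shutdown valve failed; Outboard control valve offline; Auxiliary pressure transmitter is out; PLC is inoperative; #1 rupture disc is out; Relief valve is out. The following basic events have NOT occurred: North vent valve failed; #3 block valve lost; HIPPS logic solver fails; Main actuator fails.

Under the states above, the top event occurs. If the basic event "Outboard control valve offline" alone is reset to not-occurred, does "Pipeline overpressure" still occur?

No

Counterfactual: set "Outboard control valve offline" to not occurred.
HIPPS stage inoperative [OR]: Reserve shutdown valve failed=occurs, Main actuator fails=not, PLC is inoperative=occurs → at least one input occurs → occurs.
Relief train fails [AND]: Auxiliary pressure transmitter is out=occurs, #1 rupture disc is out=occurs, Outboard control valve offline=not, Relief valve is out=occurs → not all inputs occur → does not occur.
Vent line down [AND]: HIPPS stage inoperative=occurs, Relief train fails=not → not all inputs occur → does not occur.
Shutdown chain lost [OR]: HIPPS logic solver fails=not, #3 block valve lost=not → no input occurs → does not occur.
Pipeline overpressure [OR]: Vent line down=not, Shutdown chain lost=not, North vent valve failed=not → no input occurs → does not occur.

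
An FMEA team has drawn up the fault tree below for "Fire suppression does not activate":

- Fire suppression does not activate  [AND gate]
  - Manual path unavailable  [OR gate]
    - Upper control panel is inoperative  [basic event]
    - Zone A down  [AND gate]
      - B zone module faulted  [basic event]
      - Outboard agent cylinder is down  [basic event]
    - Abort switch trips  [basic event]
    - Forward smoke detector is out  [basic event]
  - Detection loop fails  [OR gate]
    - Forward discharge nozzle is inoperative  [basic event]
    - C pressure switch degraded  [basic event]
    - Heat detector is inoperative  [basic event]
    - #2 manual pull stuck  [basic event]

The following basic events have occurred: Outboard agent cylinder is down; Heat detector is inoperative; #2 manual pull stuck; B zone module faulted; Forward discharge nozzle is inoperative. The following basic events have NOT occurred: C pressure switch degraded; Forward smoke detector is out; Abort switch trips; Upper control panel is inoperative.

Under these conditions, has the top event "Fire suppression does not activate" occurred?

Zone A down [AND]: B zone module faulted=occurs, Outboard agent cylinder is down=occurs → all inputs occur → occurs.
Manual path unavailable [OR]: Upper control panel is inoperative=not, Zone A down=occurs, Abort switch trips=not, Forward smoke detector is out=not → at least one input occurs → occurs.
Detection loop fails [OR]: Forward discharge nozzle is inoperative=occurs, C pressure switch degraded=not, Heat detector is inoperative=occurs, #2 manual pull stuck=occurs → at least one input occurs → occurs.
Fire suppression does not activate [AND]: Manual path unavailable=occurs, Detection loop fails=occurs → all inputs occur → occurs.

Yes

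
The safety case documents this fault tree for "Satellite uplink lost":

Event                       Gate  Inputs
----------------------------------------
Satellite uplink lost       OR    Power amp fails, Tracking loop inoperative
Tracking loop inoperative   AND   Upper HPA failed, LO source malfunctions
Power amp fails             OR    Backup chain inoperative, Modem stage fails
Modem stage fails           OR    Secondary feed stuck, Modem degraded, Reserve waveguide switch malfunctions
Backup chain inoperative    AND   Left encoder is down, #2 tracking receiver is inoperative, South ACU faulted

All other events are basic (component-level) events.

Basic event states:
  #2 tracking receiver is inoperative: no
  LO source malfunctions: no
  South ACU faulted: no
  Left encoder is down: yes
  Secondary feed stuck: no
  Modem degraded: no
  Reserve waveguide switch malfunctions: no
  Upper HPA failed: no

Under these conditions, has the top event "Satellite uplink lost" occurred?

No

Backup chain inoperative [AND]: Left encoder is down=occurs, #2 tracking receiver is inoperative=not, South ACU faulted=not → not all inputs occur → does not occur.
Modem stage fails [OR]: Secondary feed stuck=not, Modem degraded=not, Reserve waveguide switch malfunctions=not → no input occurs → does not occur.
Power amp fails [OR]: Backup chain inoperative=not, Modem stage fails=not → no input occurs → does not occur.
Tracking loop inoperative [AND]: Upper HPA failed=not, LO source malfunctions=not → not all inputs occur → does not occur.
Satellite uplink lost [OR]: Power amp fails=not, Tracking loop inoperative=not → no input occurs → does not occur.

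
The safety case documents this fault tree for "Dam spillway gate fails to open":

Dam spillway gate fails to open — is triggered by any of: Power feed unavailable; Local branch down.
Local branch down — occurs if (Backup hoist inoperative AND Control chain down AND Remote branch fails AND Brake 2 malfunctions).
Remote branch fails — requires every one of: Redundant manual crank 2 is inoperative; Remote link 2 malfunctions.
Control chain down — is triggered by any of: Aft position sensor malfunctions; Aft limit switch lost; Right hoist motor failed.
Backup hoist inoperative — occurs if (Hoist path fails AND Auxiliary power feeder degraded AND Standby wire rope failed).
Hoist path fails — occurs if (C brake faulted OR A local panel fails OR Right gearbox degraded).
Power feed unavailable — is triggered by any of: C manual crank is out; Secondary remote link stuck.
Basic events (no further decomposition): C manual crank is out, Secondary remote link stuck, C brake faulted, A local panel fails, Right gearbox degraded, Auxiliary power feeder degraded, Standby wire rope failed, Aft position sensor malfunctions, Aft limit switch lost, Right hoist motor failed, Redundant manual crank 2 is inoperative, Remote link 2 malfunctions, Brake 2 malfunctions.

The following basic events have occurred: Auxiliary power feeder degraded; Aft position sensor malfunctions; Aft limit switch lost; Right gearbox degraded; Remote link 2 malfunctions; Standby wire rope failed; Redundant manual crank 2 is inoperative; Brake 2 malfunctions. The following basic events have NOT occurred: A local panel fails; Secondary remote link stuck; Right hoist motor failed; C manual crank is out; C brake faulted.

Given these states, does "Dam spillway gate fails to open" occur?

Yes

Power feed unavailable [OR]: C manual crank is out=not, Secondary remote link stuck=not → no input occurs → does not occur.
Hoist path fails [OR]: C brake faulted=not, A local panel fails=not, Right gearbox degraded=occurs → at least one input occurs → occurs.
Backup hoist inoperative [AND]: Hoist path fails=occurs, Auxiliary power feeder degraded=occurs, Standby wire rope failed=occurs → all inputs occur → occurs.
Control chain down [OR]: Aft position sensor malfunctions=occurs, Aft limit switch lost=occurs, Right hoist motor failed=not → at least one input occurs → occurs.
Remote branch fails [AND]: Redundant manual crank 2 is inoperative=occurs, Remote link 2 malfunctions=occurs → all inputs occur → occurs.
Local branch down [AND]: Backup hoist inoperative=occurs, Control chain down=occurs, Remote branch fails=occurs, Brake 2 malfunctions=occurs → all inputs occur → occurs.
Dam spillway gate fails to open [OR]: Power feed unavailable=not, Local branch down=occurs → at least one input occurs → occurs.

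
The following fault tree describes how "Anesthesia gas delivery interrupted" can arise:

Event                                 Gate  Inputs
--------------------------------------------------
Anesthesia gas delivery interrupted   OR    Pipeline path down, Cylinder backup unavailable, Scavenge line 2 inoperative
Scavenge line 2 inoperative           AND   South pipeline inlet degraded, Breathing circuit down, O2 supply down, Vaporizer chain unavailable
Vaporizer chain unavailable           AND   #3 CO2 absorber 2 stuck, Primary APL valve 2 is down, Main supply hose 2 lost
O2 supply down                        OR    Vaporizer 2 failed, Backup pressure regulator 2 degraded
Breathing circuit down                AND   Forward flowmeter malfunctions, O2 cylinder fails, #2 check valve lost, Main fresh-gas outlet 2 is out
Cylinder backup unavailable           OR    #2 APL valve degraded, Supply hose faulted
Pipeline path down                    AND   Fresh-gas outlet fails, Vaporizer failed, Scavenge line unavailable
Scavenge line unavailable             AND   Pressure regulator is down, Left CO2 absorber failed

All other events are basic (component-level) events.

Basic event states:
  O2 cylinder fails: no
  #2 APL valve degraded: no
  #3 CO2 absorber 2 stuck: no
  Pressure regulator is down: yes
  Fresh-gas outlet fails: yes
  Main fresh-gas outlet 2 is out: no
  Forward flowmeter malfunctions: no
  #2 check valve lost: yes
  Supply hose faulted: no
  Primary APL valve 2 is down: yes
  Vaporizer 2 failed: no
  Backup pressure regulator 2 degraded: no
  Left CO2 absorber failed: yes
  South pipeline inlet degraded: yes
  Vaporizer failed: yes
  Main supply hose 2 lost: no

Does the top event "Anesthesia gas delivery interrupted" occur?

Scavenge line unavailable [AND]: Pressure regulator is down=occurs, Left CO2 absorber failed=occurs → all inputs occur → occurs.
Pipeline path down [AND]: Fresh-gas outlet fails=occurs, Vaporizer failed=occurs, Scavenge line unavailable=occurs → all inputs occur → occurs.
Cylinder backup unavailable [OR]: #2 APL valve degraded=not, Supply hose faulted=not → no input occurs → does not occur.
Breathing circuit down [AND]: Forward flowmeter malfunctions=not, O2 cylinder fails=not, #2 check valve lost=occurs, Main fresh-gas outlet 2 is out=not → not all inputs occur → does not occur.
O2 supply down [OR]: Vaporizer 2 failed=not, Backup pressure regulator 2 degraded=not → no input occurs → does not occur.
Vaporizer chain unavailable [AND]: #3 CO2 absorber 2 stuck=not, Primary APL valve 2 is down=occurs, Main supply hose 2 lost=not → not all inputs occur → does not occur.
Scavenge line 2 inoperative [AND]: South pipeline inlet degraded=occurs, Breathing circuit down=not, O2 supply down=not, Vaporizer chain unavailable=not → not all inputs occur → does not occur.
Anesthesia gas delivery interrupted [OR]: Pipeline path down=occurs, Cylinder backup unavailable=not, Scavenge line 2 inoperative=not → at least one input occurs → occurs.

Yes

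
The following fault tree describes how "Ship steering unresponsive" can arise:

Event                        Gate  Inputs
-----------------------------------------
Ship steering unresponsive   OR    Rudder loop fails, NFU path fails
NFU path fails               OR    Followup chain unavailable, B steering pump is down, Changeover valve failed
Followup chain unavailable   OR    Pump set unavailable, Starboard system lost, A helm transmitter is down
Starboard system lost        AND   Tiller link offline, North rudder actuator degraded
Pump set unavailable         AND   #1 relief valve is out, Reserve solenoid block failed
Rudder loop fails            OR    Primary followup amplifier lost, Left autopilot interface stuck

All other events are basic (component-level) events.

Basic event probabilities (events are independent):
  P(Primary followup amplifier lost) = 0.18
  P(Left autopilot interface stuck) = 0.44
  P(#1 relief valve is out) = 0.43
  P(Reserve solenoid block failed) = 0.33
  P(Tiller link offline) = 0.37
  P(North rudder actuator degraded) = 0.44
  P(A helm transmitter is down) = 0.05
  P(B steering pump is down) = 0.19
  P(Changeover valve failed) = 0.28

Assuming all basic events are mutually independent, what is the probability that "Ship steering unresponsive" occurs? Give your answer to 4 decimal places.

0.8172

P(Rudder loop fails) [OR] = 1 − (1−0.18) × (1−0.44) = 0.540800
P(Pump set unavailable) [AND] = 0.43 × 0.33 = 0.141900
P(Starboard system lost) [AND] = 0.37 × 0.44 = 0.162800
P(Followup chain unavailable) [OR] = 1 − (1−0.141900) × (1−0.162800) × (1−0.05) = 0.317519
P(NFU path fails) [OR] = 1 − (1−0.317519) × (1−0.19) × (1−0.28) = 0.601977
P(Ship steering unresponsive) [OR] = 1 − (1−0.540800) × (1−0.601977) = 0.817228
Rounded to 4 decimal places: P(Ship steering unresponsive) ≈ 0.8172.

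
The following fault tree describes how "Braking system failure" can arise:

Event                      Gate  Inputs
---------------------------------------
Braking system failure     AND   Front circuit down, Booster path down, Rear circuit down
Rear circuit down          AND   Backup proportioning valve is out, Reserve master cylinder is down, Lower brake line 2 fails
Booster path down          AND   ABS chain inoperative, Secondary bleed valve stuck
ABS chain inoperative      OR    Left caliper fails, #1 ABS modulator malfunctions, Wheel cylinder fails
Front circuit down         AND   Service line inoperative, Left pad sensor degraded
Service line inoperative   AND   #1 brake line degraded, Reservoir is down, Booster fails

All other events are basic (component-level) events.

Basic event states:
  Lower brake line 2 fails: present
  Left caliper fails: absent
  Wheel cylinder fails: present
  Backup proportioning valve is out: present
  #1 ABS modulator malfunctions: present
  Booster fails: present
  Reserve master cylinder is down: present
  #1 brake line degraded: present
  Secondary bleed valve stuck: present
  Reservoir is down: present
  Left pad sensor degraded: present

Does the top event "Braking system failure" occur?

Service line inoperative [AND]: #1 brake line degraded=occurs, Reservoir is down=occurs, Booster fails=occurs → all inputs occur → occurs.
Front circuit down [AND]: Service line inoperative=occurs, Left pad sensor degraded=occurs → all inputs occur → occurs.
ABS chain inoperative [OR]: Left caliper fails=not, #1 ABS modulator malfunctions=occurs, Wheel cylinder fails=occurs → at least one input occurs → occurs.
Booster path down [AND]: ABS chain inoperative=occurs, Secondary bleed valve stuck=occurs → all inputs occur → occurs.
Rear circuit down [AND]: Backup proportioning valve is out=occurs, Reserve master cylinder is down=occurs, Lower brake line 2 fails=occurs → all inputs occur → occurs.
Braking system failure [AND]: Front circuit down=occurs, Booster path down=occurs, Rear circuit down=occurs → all inputs occur → occurs.

Yes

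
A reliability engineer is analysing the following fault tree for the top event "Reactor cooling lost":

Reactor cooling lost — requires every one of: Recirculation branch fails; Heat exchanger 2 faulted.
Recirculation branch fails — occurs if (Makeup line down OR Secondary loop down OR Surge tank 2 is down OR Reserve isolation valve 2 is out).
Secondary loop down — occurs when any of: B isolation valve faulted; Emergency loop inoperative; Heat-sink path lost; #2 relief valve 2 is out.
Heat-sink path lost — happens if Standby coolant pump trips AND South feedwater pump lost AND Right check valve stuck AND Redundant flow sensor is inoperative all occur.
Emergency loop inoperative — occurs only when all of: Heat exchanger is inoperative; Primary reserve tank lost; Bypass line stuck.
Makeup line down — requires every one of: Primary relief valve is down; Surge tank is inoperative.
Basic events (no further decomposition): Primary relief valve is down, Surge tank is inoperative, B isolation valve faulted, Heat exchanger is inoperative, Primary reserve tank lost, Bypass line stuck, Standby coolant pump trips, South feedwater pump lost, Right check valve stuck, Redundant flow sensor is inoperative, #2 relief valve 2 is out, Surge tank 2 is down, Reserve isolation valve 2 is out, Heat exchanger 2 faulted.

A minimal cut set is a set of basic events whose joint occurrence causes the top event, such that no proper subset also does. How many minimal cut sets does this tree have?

7

Makeup line down [AND]: one cut set from each child combined → 1 × 1 = 1 cut set(s).
Emergency loop inoperative [AND]: one cut set from each child combined → 1 × 1 × 1 = 1 cut set(s).
Heat-sink path lost [AND]: one cut set from each child combined → 1 × 1 × 1 × 1 = 1 cut set(s).
Secondary loop down [OR]: union of children's cut sets → 4 cut set(s).
Recirculation branch fails [OR]: union of children's cut sets → 7 cut set(s).
Reactor cooling lost [AND]: one cut set from each child combined → 7 × 1 = 7 cut set(s).
Minimal cut sets: {Heat exchanger 2 faulted, Primary relief valve is down, Surge tank is inoperative}; {B isolation valve faulted, Heat exchanger 2 faulted}; {Bypass line stuck, Heat exchanger 2 faulted, Heat exchanger is inoperative, Primary reserve tank lost}; {Heat exchanger 2 faulted, Redundant flow sensor is inoperative, Right check valve stuck, South feedwater pump lost, Standby coolant pump trips}; {#2 relief valve 2 is out, Heat exchanger 2 faulted}; {Heat exchanger 2 faulted, Surge tank 2 is down}; {Heat exchanger 2 faulted, Reserve isolation valve 2 is out}.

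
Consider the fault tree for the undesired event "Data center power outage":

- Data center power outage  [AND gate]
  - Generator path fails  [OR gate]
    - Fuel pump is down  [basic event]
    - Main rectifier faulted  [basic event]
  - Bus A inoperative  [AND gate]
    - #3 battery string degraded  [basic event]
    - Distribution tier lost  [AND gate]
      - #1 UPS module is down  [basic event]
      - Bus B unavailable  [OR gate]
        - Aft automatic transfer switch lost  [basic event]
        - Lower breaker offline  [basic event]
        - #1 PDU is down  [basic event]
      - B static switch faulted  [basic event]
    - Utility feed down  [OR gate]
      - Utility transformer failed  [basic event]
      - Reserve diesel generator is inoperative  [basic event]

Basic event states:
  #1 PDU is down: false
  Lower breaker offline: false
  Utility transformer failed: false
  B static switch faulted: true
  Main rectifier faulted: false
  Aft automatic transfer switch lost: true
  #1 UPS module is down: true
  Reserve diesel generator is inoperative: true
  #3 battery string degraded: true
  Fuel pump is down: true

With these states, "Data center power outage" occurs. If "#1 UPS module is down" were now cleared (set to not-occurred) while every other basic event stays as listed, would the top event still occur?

No

Counterfactual: set "#1 UPS module is down" to not occurred.
Generator path fails [OR]: Fuel pump is down=occurs, Main rectifier faulted=not → at least one input occurs → occurs.
Bus B unavailable [OR]: Aft automatic transfer switch lost=occurs, Lower breaker offline=not, #1 PDU is down=not → at least one input occurs → occurs.
Distribution tier lost [AND]: #1 UPS module is down=not, Bus B unavailable=occurs, B static switch faulted=occurs → not all inputs occur → does not occur.
Utility feed down [OR]: Utility transformer failed=not, Reserve diesel generator is inoperative=occurs → at least one input occurs → occurs.
Bus A inoperative [AND]: #3 battery string degraded=occurs, Distribution tier lost=not, Utility feed down=occurs → not all inputs occur → does not occur.
Data center power outage [AND]: Generator path fails=occurs, Bus A inoperative=not → not all inputs occur → does not occur.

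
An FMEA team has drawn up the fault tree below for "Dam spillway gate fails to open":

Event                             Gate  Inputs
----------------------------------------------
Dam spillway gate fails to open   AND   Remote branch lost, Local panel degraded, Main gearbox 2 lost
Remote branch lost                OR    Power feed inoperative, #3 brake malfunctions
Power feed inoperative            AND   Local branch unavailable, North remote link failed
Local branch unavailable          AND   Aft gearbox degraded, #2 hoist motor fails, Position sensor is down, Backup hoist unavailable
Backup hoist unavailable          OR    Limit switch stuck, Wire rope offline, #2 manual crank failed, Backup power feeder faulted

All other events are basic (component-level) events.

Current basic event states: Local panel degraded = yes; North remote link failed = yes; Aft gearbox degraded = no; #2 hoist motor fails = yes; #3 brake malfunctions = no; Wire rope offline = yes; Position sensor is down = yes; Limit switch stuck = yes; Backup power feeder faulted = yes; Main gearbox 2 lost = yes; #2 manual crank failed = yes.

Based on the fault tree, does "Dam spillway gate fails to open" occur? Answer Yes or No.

No

Backup hoist unavailable [OR]: Limit switch stuck=occurs, Wire rope offline=occurs, #2 manual crank failed=occurs, Backup power feeder faulted=occurs → at least one input occurs → occurs.
Local branch unavailable [AND]: Aft gearbox degraded=not, #2 hoist motor fails=occurs, Position sensor is down=occurs, Backup hoist unavailable=occurs → not all inputs occur → does not occur.
Power feed inoperative [AND]: Local branch unavailable=not, North remote link failed=occurs → not all inputs occur → does not occur.
Remote branch lost [OR]: Power feed inoperative=not, #3 brake malfunctions=not → no input occurs → does not occur.
Dam spillway gate fails to open [AND]: Remote branch lost=not, Local panel degraded=occurs, Main gearbox 2 lost=occurs → not all inputs occur → does not occur.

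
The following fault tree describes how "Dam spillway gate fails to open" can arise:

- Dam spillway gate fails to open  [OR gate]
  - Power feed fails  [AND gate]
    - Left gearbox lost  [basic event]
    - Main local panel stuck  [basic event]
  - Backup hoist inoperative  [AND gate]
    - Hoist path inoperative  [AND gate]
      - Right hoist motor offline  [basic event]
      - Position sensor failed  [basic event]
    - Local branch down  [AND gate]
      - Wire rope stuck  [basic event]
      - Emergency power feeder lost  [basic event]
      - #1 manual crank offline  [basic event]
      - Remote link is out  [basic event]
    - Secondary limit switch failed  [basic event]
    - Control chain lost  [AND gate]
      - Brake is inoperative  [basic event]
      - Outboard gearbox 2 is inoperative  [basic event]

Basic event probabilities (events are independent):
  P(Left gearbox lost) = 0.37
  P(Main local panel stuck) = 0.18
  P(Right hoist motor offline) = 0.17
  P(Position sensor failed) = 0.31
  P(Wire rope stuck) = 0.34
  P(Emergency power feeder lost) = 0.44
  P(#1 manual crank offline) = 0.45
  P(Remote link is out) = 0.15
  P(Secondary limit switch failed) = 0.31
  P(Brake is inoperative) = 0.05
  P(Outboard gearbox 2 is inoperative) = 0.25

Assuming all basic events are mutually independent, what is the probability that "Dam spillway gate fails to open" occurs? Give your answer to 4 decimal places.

0.0666

P(Power feed fails) [AND] = 0.37 × 0.18 = 0.066600
P(Hoist path inoperative) [AND] = 0.17 × 0.31 = 0.052700
P(Local branch down) [AND] = 0.34 × 0.44 × 0.45 × 0.15 = 0.010098
P(Control chain lost) [AND] = 0.05 × 0.25 = 0.012500
P(Backup hoist inoperative) [AND] = 0.052700 × 0.010098 × 0.31 × 0.012500 = 0.000002
P(Dam spillway gate fails to open) [OR] = 1 − (1−0.066600) × (1−0.000002) = 0.066602
Rounded to 4 decimal places: P(Dam spillway gate fails to open) ≈ 0.0666.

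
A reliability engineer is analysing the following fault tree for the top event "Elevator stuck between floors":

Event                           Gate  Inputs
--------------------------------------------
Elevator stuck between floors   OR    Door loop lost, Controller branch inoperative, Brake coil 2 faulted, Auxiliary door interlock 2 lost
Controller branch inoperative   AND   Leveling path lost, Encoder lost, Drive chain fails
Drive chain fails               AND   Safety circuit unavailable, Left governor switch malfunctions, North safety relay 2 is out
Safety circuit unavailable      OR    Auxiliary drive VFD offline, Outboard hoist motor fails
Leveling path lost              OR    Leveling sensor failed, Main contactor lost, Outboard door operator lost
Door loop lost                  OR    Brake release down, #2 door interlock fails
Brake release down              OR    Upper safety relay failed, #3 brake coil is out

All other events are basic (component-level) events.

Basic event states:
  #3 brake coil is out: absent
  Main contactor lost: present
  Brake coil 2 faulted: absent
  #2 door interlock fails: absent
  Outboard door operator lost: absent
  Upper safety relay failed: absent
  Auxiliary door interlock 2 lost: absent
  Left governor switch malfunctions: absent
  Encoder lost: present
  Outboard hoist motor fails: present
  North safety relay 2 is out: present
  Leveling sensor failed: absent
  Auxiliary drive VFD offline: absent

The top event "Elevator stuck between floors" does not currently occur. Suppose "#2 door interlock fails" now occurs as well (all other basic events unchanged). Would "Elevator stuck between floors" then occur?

Yes

Counterfactual: set "#2 door interlock fails" to occurred.
Brake release down [OR]: Upper safety relay failed=not, #3 brake coil is out=not → no input occurs → does not occur.
Door loop lost [OR]: Brake release down=not, #2 door interlock fails=occurs → at least one input occurs → occurs.
Leveling path lost [OR]: Leveling sensor failed=not, Main contactor lost=occurs, Outboard door operator lost=not → at least one input occurs → occurs.
Safety circuit unavailable [OR]: Auxiliary drive VFD offline=not, Outboard hoist motor fails=occurs → at least one input occurs → occurs.
Drive chain fails [AND]: Safety circuit unavailable=occurs, Left governor switch malfunctions=not, North safety relay 2 is out=occurs → not all inputs occur → does not occur.
Controller branch inoperative [AND]: Leveling path lost=occurs, Encoder lost=occurs, Drive chain fails=not → not all inputs occur → does not occur.
Elevator stuck between floors [OR]: Door loop lost=occurs, Controller branch inoperative=not, Brake coil 2 faulted=not, Auxiliary door interlock 2 lost=not → at least one input occurs → occurs.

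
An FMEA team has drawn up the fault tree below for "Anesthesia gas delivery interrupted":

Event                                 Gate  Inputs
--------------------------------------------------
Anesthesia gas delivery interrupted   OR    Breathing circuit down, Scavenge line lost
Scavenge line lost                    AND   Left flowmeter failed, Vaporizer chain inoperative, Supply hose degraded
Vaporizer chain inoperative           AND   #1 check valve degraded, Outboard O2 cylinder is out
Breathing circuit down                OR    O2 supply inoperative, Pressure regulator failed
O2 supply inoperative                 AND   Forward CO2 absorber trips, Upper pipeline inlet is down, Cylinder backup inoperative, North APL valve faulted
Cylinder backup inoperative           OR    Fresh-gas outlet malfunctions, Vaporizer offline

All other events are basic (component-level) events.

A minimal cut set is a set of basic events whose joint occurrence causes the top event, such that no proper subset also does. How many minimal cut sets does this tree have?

Cylinder backup inoperative [OR]: union of children's cut sets → 2 cut set(s).
O2 supply inoperative [AND]: one cut set from each child combined → 1 × 1 × 2 × 1 = 2 cut set(s).
Breathing circuit down [OR]: union of children's cut sets → 3 cut set(s).
Vaporizer chain inoperative [AND]: one cut set from each child combined → 1 × 1 = 1 cut set(s).
Scavenge line lost [AND]: one cut set from each child combined → 1 × 1 × 1 = 1 cut set(s).
Anesthesia gas delivery interrupted [OR]: union of children's cut sets → 4 cut set(s).
Minimal cut sets: {Forward CO2 absorber trips, Fresh-gas outlet malfunctions, North APL valve faulted, Upper pipeline inlet is down}; {Forward CO2 absorber trips, North APL valve faulted, Upper pipeline inlet is down, Vaporizer offline}; {Pressure regulator failed}; {#1 check valve degraded, Left flowmeter failed, Outboard O2 cylinder is out, Supply hose degraded}.

4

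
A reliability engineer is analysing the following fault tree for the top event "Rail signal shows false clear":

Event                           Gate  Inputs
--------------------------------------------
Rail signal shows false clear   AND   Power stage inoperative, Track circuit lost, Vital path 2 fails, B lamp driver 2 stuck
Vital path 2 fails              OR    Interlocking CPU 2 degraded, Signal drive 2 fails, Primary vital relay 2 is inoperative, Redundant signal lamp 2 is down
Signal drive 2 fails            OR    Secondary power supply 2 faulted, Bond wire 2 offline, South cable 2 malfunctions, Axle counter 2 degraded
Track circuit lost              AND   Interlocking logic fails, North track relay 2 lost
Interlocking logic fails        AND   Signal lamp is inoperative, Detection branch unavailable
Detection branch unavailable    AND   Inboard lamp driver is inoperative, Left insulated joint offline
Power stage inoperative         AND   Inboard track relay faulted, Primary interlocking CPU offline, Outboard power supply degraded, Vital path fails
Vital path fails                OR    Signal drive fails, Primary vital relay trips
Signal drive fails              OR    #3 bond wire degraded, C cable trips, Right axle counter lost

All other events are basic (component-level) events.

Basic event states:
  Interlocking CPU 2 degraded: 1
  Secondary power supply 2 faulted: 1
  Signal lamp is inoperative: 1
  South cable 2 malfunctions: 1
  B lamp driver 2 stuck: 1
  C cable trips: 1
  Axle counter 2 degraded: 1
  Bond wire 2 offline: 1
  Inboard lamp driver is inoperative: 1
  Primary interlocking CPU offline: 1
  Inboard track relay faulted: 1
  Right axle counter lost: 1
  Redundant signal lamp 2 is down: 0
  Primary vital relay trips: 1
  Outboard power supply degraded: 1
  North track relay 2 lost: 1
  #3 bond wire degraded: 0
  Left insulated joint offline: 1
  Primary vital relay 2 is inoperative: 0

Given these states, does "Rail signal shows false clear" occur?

Yes

Signal drive fails [OR]: #3 bond wire degraded=not, C cable trips=occurs, Right axle counter lost=occurs → at least one input occurs → occurs.
Vital path fails [OR]: Signal drive fails=occurs, Primary vital relay trips=occurs → at least one input occurs → occurs.
Power stage inoperative [AND]: Inboard track relay faulted=occurs, Primary interlocking CPU offline=occurs, Outboard power supply degraded=occurs, Vital path fails=occurs → all inputs occur → occurs.
Detection branch unavailable [AND]: Inboard lamp driver is inoperative=occurs, Left insulated joint offline=occurs → all inputs occur → occurs.
Interlocking logic fails [AND]: Signal lamp is inoperative=occurs, Detection branch unavailable=occurs → all inputs occur → occurs.
Track circuit lost [AND]: Interlocking logic fails=occurs, North track relay 2 lost=occurs → all inputs occur → occurs.
Signal drive 2 fails [OR]: Secondary power supply 2 faulted=occurs, Bond wire 2 offline=occurs, South cable 2 malfunctions=occurs, Axle counter 2 degraded=occurs → at least one input occurs → occurs.
Vital path 2 fails [OR]: Interlocking CPU 2 degraded=occurs, Signal drive 2 fails=occurs, Primary vital relay 2 is inoperative=not, Redundant signal lamp 2 is down=not → at least one input occurs → occurs.
Rail signal shows false clear [AND]: Power stage inoperative=occurs, Track circuit lost=occurs, Vital path 2 fails=occurs, B lamp driver 2 stuck=occurs → all inputs occur → occurs.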